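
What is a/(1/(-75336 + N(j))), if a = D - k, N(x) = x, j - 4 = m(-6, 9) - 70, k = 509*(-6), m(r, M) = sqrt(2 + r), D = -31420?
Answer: 2138853132 - 56732*I ≈ 2.1389e+9 - 56732.0*I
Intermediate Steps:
k = -3054
j = -66 + 2*I (j = 4 + (sqrt(2 - 6) - 70) = 4 + (sqrt(-4) - 70) = 4 + (2*I - 70) = 4 + (-70 + 2*I) = -66 + 2*I ≈ -66.0 + 2.0*I)
a = -28366 (a = -31420 - 1*(-3054) = -31420 + 3054 = -28366)
a/(1/(-75336 + N(j))) = -(-2138853132 + 56732*I) = -28366*(-75402 + 2*I) = 2138853132 - 56732*I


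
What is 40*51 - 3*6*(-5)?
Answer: 2130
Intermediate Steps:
40*51 - 3*6*(-5) = 2040 - 18*(-5) = 2040 + 90 = 2130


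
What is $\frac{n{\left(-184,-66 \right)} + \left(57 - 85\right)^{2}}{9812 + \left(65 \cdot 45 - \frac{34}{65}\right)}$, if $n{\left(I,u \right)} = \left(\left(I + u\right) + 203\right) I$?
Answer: $\frac{204360}{275957} \approx 0.74055$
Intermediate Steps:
$n{\left(I,u \right)} = I \left(203 + I + u\right)$ ($n{\left(I,u \right)} = \left(203 + I + u\right) I = I \left(203 + I + u\right)$)
$\frac{n{\left(-184,-66 \right)} + \left(57 - 85\right)^{2}}{9812 + \left(65 \cdot 45 - \frac{34}{65}\right)} = \frac{- 184 \left(203 - 184 - 66\right) + \left(57 - 85\right)^{2}}{9812 + \left(65 \cdot 45 - \frac{34}{65}\right)} = \frac{\left(-184\right) \left(-47\right) + \left(-28\right)^{2}}{9812 + \left(2925 - \frac{34}{65}\right)} = \frac{8648 + 784}{9812 + \left(2925 - \frac{34}{65}\right)} = \frac{9432}{9812 + \frac{190091}{65}} = \frac{9432}{\frac{827871}{65}} = 9432 \cdot \frac{65}{827871} = \frac{204360}{275957}$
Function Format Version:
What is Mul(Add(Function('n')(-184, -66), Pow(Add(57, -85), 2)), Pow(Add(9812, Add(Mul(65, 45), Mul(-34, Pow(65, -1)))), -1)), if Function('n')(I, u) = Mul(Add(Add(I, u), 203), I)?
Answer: Rational(204360, 275957) ≈ 0.74055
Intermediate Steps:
Function('n')(I, u) = Mul(I, Add(203, I, u)) (Function('n')(I, u) = Mul(Add(203, I, u), I) = Mul(I, Add(203, I, u)))
Mul(Add(Function('n')(-184, -66), Pow(Add(57, -85), 2)), Pow(Add(9812, Add(Mul(65, 45), Mul(-34, Pow(65, -1)))), -1)) = Mul(Add(Mul(-184, Add(203, -184, -66)), Pow(Add(57, -85), 2)), Pow(Add(9812, Add(Mul(65, 45), Mul(-34, Pow(65, -1)))), -1)) = Mul(Add(Mul(-184, -47), Pow(-28, 2)), Pow(Add(9812, Add(2925, Mul(-34, Rational(1, 65)))), -1)) = Mul(Add(8648, 784), Pow(Add(9812, Add(2925, Rational(-34, 65))), -1)) = Mul(9432, Pow(Add(9812, Rational(190091, 65)), -1)) = Mul(9432, Pow(Rational(827871, 65), -1)) = Mul(9432, Rational(65, 827871)) = Rational(204360, 275957)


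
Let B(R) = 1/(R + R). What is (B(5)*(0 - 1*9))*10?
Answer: -9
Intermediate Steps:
B(R) = 1/(2*R)
(B(5)*(0 - 1*9))*10 = (((½)/5)*(0 - 1*9))*10 = (((½)*(⅕))*(0 - 9))*10 = ((⅒)*(-9))*10 = -9/10*10 = -9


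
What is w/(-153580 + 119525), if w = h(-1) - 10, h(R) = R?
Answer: 11/34055 ≈ 0.00032301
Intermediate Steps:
w = -11 (w = -1 - 10 = -11)
w/(-153580 + 119525) = -11/(-153580 + 119525) = -11/(-34055) = -1/34055*(-11) = 11/34055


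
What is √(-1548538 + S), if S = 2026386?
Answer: 14*√2438 ≈ 691.27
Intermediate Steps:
√(-1548538 + S) = √(-1548538 + 2026386) = √477848 = 14*√2438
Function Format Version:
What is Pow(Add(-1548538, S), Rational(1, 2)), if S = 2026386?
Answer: Mul(14, Pow(2438, Rational(1, 2))) ≈ 691.27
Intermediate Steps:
Pow(Add(-1548538, S), Rational(1, 2)) = Pow(Add(-1548538, 2026386), Rational(1, 2)) = Pow(477848, Rational(1, 2)) = Mul(14, Pow(2438, Rational(1, 2)))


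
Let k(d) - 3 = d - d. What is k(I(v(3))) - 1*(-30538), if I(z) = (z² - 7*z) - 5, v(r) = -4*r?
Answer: 30541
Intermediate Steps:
I(z) = -5 + z² - 7*z
k(d) = 3 (k(d) = 3 + (d - d) = 3 + 0 = 3)
k(I(v(3))) - 1*(-30538) = 3 - 1*(-30538) = 3 + 30538 = 30541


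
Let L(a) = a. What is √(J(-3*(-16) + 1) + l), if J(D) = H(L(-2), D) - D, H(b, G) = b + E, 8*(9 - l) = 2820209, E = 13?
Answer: 13*I*√33378/4 ≈ 593.76*I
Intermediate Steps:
l = -2820137/8 (l = 9 - ⅛*2820209 = 9 - 2820209/8 = -2820137/8 ≈ -3.5252e+5)
H(b, G) = 13 + b (H(b, G) = b + 13 = 13 + b)
J(D) = 11 - D (J(D) = (13 - 2) - D = 11 - D)
√(J(-3*(-16) + 1) + l) = √((11 - (-3*(-16) + 1)) - 2820137/8) = √((11 - (48 + 1)) - 2820137/8) = √((11 - 1*49) - 2820137/8) = √((11 - 49) - 2820137/8) = √(-38 - 2820137/8) = √(-2820441/8) = 13*I*√33378/4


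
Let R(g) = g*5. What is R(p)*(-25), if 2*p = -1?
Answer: 125/2 ≈ 62.500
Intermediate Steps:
p = -½ (p = (½)*(-1) = -½ ≈ -0.50000)
R(g) = 5*g
R(p)*(-25) = (5*(-½))*(-25) = -5/2*(-25) = 125/2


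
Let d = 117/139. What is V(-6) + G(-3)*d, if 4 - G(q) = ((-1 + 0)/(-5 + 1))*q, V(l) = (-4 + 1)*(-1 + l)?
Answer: 13899/556 ≈ 24.998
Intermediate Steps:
V(l) = 3 - 3*l (V(l) = -3*(-1 + l) = 3 - 3*l)
d = 117/139 (d = 117*(1/139) = 117/139 ≈ 0.84173)
G(q) = 4 - q/4 (G(q) = 4 - (-1 + 0)/(-5 + 1)*q = 4 - (-1/(-4))*q = 4 - (-1*(-1/4))*q = 4 - q/4)
V(-6) + G(-3)*d = (3 - 3*(-6)) + (4 - 1/4*(-3))*(117/139) = (3 + 18) + (4 + 3/4)*(117/139) = 21 + (19/4)*(117/139) = 21 + 2223/556 = 13899/556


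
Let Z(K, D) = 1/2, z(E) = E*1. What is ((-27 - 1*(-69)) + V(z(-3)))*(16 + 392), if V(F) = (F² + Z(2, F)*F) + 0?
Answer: 20196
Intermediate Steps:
z(E) = E
Z(K, D) = ½
V(F) = F² + F/2 (V(F) = (F² + F/2) + 0 = F² + F/2)
((-27 - 1*(-69)) + V(z(-3)))*(16 + 392) = ((-27 - 1*(-69)) - 3*(½ - 3))*(16 + 392) = ((-27 + 69) - 3*(-5/2))*408 = (42 + 15/2)*408 = (99/2)*408 = 20196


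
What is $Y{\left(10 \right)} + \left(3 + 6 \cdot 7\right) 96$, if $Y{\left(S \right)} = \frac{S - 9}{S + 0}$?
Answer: $\frac{43201}{10} \approx 4320.1$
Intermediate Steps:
$Y{\left(S \right)} = \frac{-9 + S}{S}$
$Y{\left(10 \right)} + \left(3 + 6 \cdot 7\right) 96 = \frac{-9 + 10}{10} + \left(3 + 6 \cdot 7\right) 96 = \frac{1}{10} \cdot 1 + \left(3 + 42\right) 96 = \frac{1}{10} + 45 \cdot 96 = \frac{1}{10} + 4320 = \frac{43201}{10}$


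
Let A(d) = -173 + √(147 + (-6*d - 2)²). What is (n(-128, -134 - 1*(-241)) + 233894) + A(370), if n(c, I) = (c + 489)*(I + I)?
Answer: 310975 + √4937431 ≈ 3.1320e+5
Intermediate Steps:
A(d) = -173 + √(147 + (-2 - 6*d)²)
n(c, I) = 2*I*(489 + c) (n(c, I) = (489 + c)*(2*I) = 2*I*(489 + c))
(n(-128, -134 - 1*(-241)) + 233894) + A(370) = (2*(-134 - 1*(-241))*(489 - 128) + 233894) + (-173 + √(147 + 4*(1 + 3*370)²)) = (2*(-134 + 241)*361 + 233894) + (-173 + √(147 + 4*(1 + 1110)²)) = (2*107*361 + 233894) + (-173 + √(147 + 4*1111²)) = (77254 + 233894) + (-173 + √(147 + 4*1234321)) = 311148 + (-173 + √(147 + 4937284)) = 311148 + (-173 + √4937431) = 310975 + √4937431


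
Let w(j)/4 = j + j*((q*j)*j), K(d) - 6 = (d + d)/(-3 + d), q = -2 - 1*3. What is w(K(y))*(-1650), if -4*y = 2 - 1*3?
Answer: 781785600/121 ≈ 6.4610e+6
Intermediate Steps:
y = 1/4 (y = -(2 - 1*3)/4 = -(2 - 3)/4 = -1/4*(-1) = 1/4 ≈ 0.25000)
q = -5 (q = -2 - 3 = -5)
K(d) = 6 + 2*d/(-3 + d) (K(d) = 6 + (d + d)/(-3 + d) = 6 + (2*d)/(-3 + d) = 6 + 2*d/(-3 + d))
w(j) = -20*j**3 + 4*j (w(j) = 4*(j + j*((-5*j)*j)) = 4*(j + j*(-5*j**2)) = 4*(j - 5*j**3) = -20*j**3 + 4*j)
w(K(y))*(-1650) = (-20*8*(-9 + 4*(1/4))**3/(-3 + 1/4)**3 + 4*(2*(-9 + 4*(1/4))/(-3 + 1/4)))*(-1650) = (-20*(-512*(-9 + 1)**3/1331) + 4*(2*(-9 + 1)/(-11/4)))*(-1650) = (-20*(2*(-4/11)*(-8))**3 + 4*(2*(-4/11)*(-8)))*(-1650) = (-20*(64/11)**3 + 4*(64/11))*(-1650) = (-20*262144/1331 + 256/11)*(-1650) = (-5242880/1331 + 256/11)*(-1650) = -5211904/1331*(-1650) = 781785600/121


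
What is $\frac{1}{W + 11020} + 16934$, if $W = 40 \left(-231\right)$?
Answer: $\frac{30142521}{1780} \approx 16934.0$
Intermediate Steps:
$W = -9240$
$\frac{1}{W + 11020} + 16934 = \frac{1}{-9240 + 11020} + 16934 = \frac{1}{1780} + 16934 = \frac{30142521}{1780}$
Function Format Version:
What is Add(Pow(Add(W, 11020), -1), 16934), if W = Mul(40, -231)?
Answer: Rational(30142521, 1780) ≈ 16934.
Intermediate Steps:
W = -9240
Add(Pow(Add(W, 11020), -1), 16934) = Add(Pow(Add(-9240, 11020), -1), 16934) = Add(Pow(1780, -1), 16934) = Add(Rational(1, 1780), 16934) = Rational(30142521, 1780)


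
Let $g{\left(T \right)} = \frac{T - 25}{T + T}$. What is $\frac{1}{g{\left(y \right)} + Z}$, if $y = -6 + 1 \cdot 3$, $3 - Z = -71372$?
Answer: $\frac{3}{214139} \approx 1.401 \cdot 10^{-5}$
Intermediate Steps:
$Z = 71375$ ($Z = 3 - -71372 = 3 + 71372 = 71375$)
$y = -3$ ($y = -6 + 3 = -3$)
$g{\left(T \right)} = \frac{-25 + T}{2 T}$
$\frac{1}{g{\left(y \right)} + Z} = \frac{1}{\frac{-25 - 3}{2 \left(-3\right)} + 71375} = \frac{1}{\frac{1}{2} \left(- \frac{1}{3}\right) \left(-28\right) + 71375} = \frac{1}{\frac{14}{3} + 71375} = \frac{1}{\frac{214139}{3}} = \frac{3}{214139}$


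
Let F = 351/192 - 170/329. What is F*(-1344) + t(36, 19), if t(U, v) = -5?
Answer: -83074/47 ≈ -1767.5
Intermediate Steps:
F = 27613/21056 (F = 351*(1/192) - 170*1/329 = 117/64 - 170/329 = 27613/21056 ≈ 1.3114)
F*(-1344) + t(36, 19) = (27613/21056)*(-1344) - 5 = -82839/47 - 5 = -83074/47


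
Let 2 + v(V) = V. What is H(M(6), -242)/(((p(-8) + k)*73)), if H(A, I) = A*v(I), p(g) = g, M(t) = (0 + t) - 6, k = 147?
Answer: 0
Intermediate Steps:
M(t) = -6 + t (M(t) = t - 6 = -6 + t)
v(V) = -2 + V
H(A, I) = A*(-2 + I)
H(M(6), -242)/(((p(-8) + k)*73)) = ((-6 + 6)*(-2 - 242))/(((-8 + 147)*73)) = (0*(-244))/((139*73)) = 0/10147 = 0*(1/10147) = 0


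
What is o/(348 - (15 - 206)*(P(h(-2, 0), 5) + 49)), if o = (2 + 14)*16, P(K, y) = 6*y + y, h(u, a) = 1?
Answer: 32/2049 ≈ 0.015617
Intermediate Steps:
P(K, y) = 7*y
o = 256 (o = 16*16 = 256)
o/(348 - (15 - 206)*(P(h(-2, 0), 5) + 49)) = 256/(348 - (15 - 206)*(7*5 + 49)) = 256/(348 - (-191)*(35 + 49)) = 256/(348 - (-191)*84) = 256/(348 - 1*(-16044)) = 256/(348 + 16044) = 256/16392 = 256*(1/16392) = 32/2049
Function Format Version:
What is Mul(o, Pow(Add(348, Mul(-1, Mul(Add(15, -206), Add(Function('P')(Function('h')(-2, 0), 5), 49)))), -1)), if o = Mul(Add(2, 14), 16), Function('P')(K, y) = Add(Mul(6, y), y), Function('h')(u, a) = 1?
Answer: Rational(32, 2049) ≈ 0.015617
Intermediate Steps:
Function('P')(K, y) = Mul(7, y)
o = 256 (o = Mul(16, 16) = 256)
Mul(o, Pow(Add(348, Mul(-1, Mul(Add(15, -206), Add(Function('P')(Function('h')(-2, 0), 5), 49)))), -1)) = Mul(256, Pow(Add(348, Mul(-1, Mul(Add(15, -206), Add(Mul(7, 5), 49)))), -1)) = Mul(256, Pow(Add(348, Mul(-1, Mul(-191, Add(35, 49)))), -1)) = Mul(256, Pow(Add(348, Mul(-1, Mul(-191, 84))), -1)) = Mul(256, Pow(Add(348, Mul(-1, -16044)), -1)) = Mul(256, Pow(Add(348, 16044), -1)) = Mul(256, Pow(16392, -1)) = Mul(256, Rational(1, 16392)) = Rational(32, 2049)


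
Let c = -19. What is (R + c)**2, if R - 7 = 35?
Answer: 529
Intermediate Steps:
R = 42 (R = 7 + 35 = 42)
(R + c)**2 = (42 - 19)**2 = 23**2 = 529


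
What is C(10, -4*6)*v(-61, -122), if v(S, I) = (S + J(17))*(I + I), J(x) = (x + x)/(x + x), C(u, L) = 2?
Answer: 29280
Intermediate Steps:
J(x) = 1 (J(x) = (2*x)/((2*x)) = (2*x)*(1/(2*x)) = 1)
v(S, I) = 2*I*(1 + S) (v(S, I) = (S + 1)*(I + I) = (1 + S)*(2*I) = 2*I*(1 + S))
C(10, -4*6)*v(-61, -122) = 2*(2*(-122)*(1 - 61)) = 2*(2*(-122)*(-60)) = 2*14640 = 29280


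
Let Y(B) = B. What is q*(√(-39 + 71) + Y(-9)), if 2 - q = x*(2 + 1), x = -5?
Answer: -153 + 68*√2 ≈ -56.833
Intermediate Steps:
q = 17 (q = 2 - (-5)*(2 + 1) = 2 - (-5)*3 = 2 - 1*(-15) = 2 + 15 = 17)
q*(√(-39 + 71) + Y(-9)) = 17*(√(-39 + 71) - 9) = 17*(√32 - 9) = 17*(4*√2 - 9) = 17*(-9 + 4*√2) = -153 + 68*√2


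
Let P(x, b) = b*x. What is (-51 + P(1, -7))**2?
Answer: 3364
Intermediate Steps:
(-51 + P(1, -7))**2 = (-51 - 7*1)**2 = (-51 - 7)**2 = (-58)**2 = 3364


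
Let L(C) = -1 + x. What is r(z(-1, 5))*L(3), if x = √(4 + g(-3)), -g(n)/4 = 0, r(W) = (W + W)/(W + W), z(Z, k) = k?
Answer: 1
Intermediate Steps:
r(W) = 1 (r(W) = (2*W)/((2*W)) = (2*W)*(1/(2*W)) = 1)
g(n) = 0 (g(n) = -4*0 = 0)
x = 2 (x = √(4 + 0) = √4 = 2)
L(C) = 1 (L(C) = -1 + 2 = 1)
r(z(-1, 5))*L(3) = 1*1 = 1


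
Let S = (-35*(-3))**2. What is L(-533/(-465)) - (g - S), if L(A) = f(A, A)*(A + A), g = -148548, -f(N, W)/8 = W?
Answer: 34499126501/216225 ≈ 1.5955e+5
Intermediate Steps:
S = 11025 (S = 105**2 = 11025)
f(N, W) = -8*W
L(A) = -16*A**2 (L(A) = (-8*A)*(A + A) = (-8*A)*(2*A) = -16*A**2)
L(-533/(-465)) - (g - S) = -16*(-533/(-465))**2 - (-148548 - 1*11025) = -16*(-533*(-1/465))**2 - (-148548 - 11025) = -16*(533/465)**2 - 1*(-159573) = -16*284089/216225 + 159573 = -4545424/216225 + 159573 = 34499126501/216225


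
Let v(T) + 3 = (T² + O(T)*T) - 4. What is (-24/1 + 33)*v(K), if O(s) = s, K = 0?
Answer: -63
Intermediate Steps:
v(T) = -7 + 2*T² (v(T) = -3 + ((T² + T*T) - 4) = -3 + ((T² + T²) - 4) = -3 + (2*T² - 4) = -3 + (-4 + 2*T²) = -7 + 2*T²)
(-24/1 + 33)*v(K) = (-24/1 + 33)*(-7 + 2*0²) = (-24*1 + 33)*(-7 + 2*0) = (-24 + 33)*(-7 + 0) = 9*(-7) = -63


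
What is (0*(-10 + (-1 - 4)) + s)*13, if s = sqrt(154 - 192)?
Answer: 13*I*sqrt(38) ≈ 80.137*I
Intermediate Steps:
s = I*sqrt(38) (s = sqrt(-38) = I*sqrt(38) ≈ 6.1644*I)
(0*(-10 + (-1 - 4)) + s)*13 = (0*(-10 + (-1 - 4)) + I*sqrt(38))*13 = (0*(-10 - 5) + I*sqrt(38))*13 = (0*(-15) + I*sqrt(38))*13 = (0 + I*sqrt(38))*13 = (I*sqrt(38))*13 = 13*I*sqrt(38)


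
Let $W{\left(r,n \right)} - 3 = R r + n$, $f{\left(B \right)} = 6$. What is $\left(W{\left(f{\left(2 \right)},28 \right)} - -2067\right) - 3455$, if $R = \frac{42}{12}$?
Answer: $-1336$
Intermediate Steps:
$R = \frac{7}{2}$ ($R = 42 \cdot \frac{1}{12} = \frac{7}{2} \approx 3.5$)
$W{\left(r,n \right)} = 3 + n + \frac{7 r}{2}$ ($W{\left(r,n \right)} = 3 + \left(\frac{7 r}{2} + n\right) = 3 + \left(n + \frac{7 r}{2}\right) = 3 + n + \frac{7 r}{2}$)
$\left(W{\left(f{\left(2 \right)},28 \right)} - -2067\right) - 3455 = \left(\left(3 + 28 + \frac{7}{2} \cdot 6\right) - -2067\right) - 3455 = \left(\left(3 + 28 + 21\right) + 2067\right) - 3455 = \left(52 + 2067\right) - 3455 = 2119 - 3455 = -1336$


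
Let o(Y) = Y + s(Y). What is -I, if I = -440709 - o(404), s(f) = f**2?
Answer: 604329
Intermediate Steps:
o(Y) = Y + Y**2
I = -604329 (I = -440709 - 404*(1 + 404) = -440709 - 404*405 = -440709 - 1*163620 = -440709 - 163620 = -604329)
-I = -1*(-604329) = 604329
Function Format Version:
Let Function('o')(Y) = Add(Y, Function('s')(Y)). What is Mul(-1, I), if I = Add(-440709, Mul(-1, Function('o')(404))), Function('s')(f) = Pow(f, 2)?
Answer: 604329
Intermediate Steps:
Function('o')(Y) = Add(Y, Pow(Y, 2))
I = -604329 (I = Add(-440709, Mul(-1, Mul(404, Add(1, 404)))) = Add(-440709, Mul(-1, Mul(404, 405))) = Add(-440709, Mul(-1, 163620)) = Add(-440709, -163620) = -604329)
Mul(-1, I) = Mul(-1, -604329) = 604329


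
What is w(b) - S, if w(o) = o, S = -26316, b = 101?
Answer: 26417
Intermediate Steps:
w(b) - S = 101 - 1*(-26316) = 101 + 26316 = 26417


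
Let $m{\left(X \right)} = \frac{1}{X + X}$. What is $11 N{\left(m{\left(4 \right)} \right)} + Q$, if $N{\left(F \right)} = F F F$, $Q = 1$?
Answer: $\frac{523}{512} \approx 1.0215$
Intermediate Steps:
$m{\left(X \right)} = \frac{1}{2 X}$
$N{\left(F \right)} = F^{3}$ ($N{\left(F \right)} = F^{2} F = F^{3}$)
$11 N{\left(m{\left(4 \right)} \right)} + Q = 11 \left(\frac{1}{2 \cdot 4}\right)^{3} + 1 = 11 \left(\frac{1}{2} \cdot \frac{1}{4}\right)^{3} + 1 = \frac{11}{512} + 1 = \frac{523}{512}$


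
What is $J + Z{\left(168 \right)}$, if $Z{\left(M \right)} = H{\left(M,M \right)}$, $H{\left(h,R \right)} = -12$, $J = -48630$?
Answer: $-48642$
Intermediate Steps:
$Z{\left(M \right)} = -12$
$J + Z{\left(168 \right)} = -48630 - 12 = -48642$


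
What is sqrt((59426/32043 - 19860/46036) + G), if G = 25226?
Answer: sqrt(3430950180546956081487)/368782887 ≈ 158.83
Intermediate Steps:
sqrt((59426/32043 - 19860/46036) + G) = sqrt((59426/32043 - 19860/46036) + 25226) = sqrt((59426*(1/32043) - 19860*1/46036) + 25226) = sqrt((59426/32043 - 4965/11509) + 25226) = sqrt(524840339/368782887 + 25226) = sqrt(9303441947801/368782887) = sqrt(3430950180546956081487)/368782887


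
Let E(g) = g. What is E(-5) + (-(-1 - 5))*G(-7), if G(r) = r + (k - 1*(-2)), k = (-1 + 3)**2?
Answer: -11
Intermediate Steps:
k = 4 (k = 2**2 = 4)
G(r) = 6 + r (G(r) = r + (4 - 1*(-2)) = r + (4 + 2) = r + 6 = 6 + r)
E(-5) + (-(-1 - 5))*G(-7) = -5 + (-(-1 - 5))*(6 - 7) = -5 - 1*(-6)*(-1) = -5 + 6*(-1) = -5 - 6 = -11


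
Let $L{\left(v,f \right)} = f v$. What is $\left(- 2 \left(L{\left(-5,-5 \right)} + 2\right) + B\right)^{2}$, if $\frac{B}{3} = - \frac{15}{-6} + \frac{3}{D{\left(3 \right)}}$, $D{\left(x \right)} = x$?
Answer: $\frac{7569}{4} \approx 1892.3$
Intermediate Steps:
$B = \frac{21}{2}$ ($B = 3 \left(- \frac{15}{-6} + \frac{3}{3}\right) = 3 \left(\left(-15\right) \left(- \frac{1}{6}\right) + 3 \cdot \frac{1}{3}\right) = 3 \left(\frac{5}{2} + 1\right) = 3 \cdot \frac{7}{2} = \frac{21}{2} \approx 10.5$)
$\left(- 2 \left(L{\left(-5,-5 \right)} + 2\right) + B\right)^{2} = \left(- 2 \left(\left(-5\right) \left(-5\right) + 2\right) + \frac{21}{2}\right)^{2} = \left(- 2 \left(25 + 2\right) + \frac{21}{2}\right)^{2} = \left(\left(-2\right) 27 + \frac{21}{2}\right)^{2} = \left(-54 + \frac{21}{2}\right)^{2} = \left(- \frac{87}{2}\right)^{2} = \frac{7569}{4}$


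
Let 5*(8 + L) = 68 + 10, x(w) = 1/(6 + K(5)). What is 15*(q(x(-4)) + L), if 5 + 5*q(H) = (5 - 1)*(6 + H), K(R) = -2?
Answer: 174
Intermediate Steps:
x(w) = 1/4 (x(w) = 1/(6 - 2) = 1/4)
L = 38/5 (L = -8 + (68 + 10)/5 = -8 + (1/5)*78 = -8 + 78/5 = 38/5 ≈ 7.6000)
q(H) = 19/5 + 4*H/5 (q(H) = -1 + ((5 - 1)*(6 + H))/5 = -1 + (4*(6 + H))/5 = -1 + (24 + 4*H)/5 = -1 + (24/5 + 4*H/5) = 19/5 + 4*H/5)
15*(q(x(-4)) + L) = 15*((19/5 + (4/5)*(1/4)) + 38/5) = 15*((19/5 + 1/5) + 38/5) = 15*(4 + 38/5) = 15*(58/5) = 174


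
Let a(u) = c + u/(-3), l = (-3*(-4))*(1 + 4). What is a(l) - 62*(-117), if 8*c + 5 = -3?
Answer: 7233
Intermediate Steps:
c = -1 (c = -5/8 + (1/8)*(-3) = -5/8 - 3/8 = -1)
l = 60 (l = 12*5 = 60)
a(u) = -1 - u/3 (a(u) = -1 + u/(-3) = -1 + u*(-1/3) = -1 - u/3)
a(l) - 62*(-117) = (-1 - 1/3*60) - 62*(-117) = (-1 - 20) + 7254 = -21 + 7254 = 7233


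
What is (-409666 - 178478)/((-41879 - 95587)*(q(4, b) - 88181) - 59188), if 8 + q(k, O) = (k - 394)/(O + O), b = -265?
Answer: -1948227/40156870174 ≈ -4.8515e-5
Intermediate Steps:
q(k, O) = -8 + (-394 + k)/(2*O) (q(k, O) = -8 + (k - 394)/(O + O) = -8 + (-394 + k)/((2*O)) = -8 + (-394 + k)*(1/(2*O)) = -8 + (-394 + k)/(2*O))
(-409666 - 178478)/((-41879 - 95587)*(q(4, b) - 88181) - 59188) = (-409666 - 178478)/((-41879 - 95587)*((1/2)*(-394 + 4 - 16*(-265))/(-265) - 88181) - 59188) = -588144/(-137466*((1/2)*(-1/265)*(-394 + 4 + 4240) - 88181) - 59188) = -588144/(-137466*((1/2)*(-1/265)*3850 - 88181) - 59188) = -588144/(-137466*(-385/53 - 88181) - 59188) = -588144/(-137466*(-4673978/53) - 59188) = -588144/(642513059748/53 - 59188) = -588144/642509922784/53 = -588144*53/642509922784 = -1948227/40156870174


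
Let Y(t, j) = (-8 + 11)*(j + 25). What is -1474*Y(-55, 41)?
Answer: -291852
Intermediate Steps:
Y(t, j) = 75 + 3*j (Y(t, j) = 3*(25 + j) = 75 + 3*j)
-1474*Y(-55, 41) = -1474*(75 + 3*41) = -1474*(75 + 123) = -1474*198 = -291852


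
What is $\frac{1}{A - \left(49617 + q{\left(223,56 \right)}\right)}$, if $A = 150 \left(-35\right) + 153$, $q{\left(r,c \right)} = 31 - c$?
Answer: $- \frac{1}{54689} \approx -1.8285 \cdot 10^{-5}$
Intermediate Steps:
$A = -5097$ ($A = -5250 + 153 = -5097$)
$\frac{1}{A - \left(49617 + q{\left(223,56 \right)}\right)} = \frac{1}{-5097 - \left(49648 - 56\right)} = \frac{1}{-5097 - 49592} = \frac{1}{-54689} = - \frac{1}{54689}$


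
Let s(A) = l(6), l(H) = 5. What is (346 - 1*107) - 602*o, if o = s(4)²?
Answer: -14811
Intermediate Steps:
s(A) = 5
o = 25 (o = 5² = 25)
(346 - 1*107) - 602*o = (346 - 1*107) - 602*25 = (346 - 107) - 15050 = 239 - 15050 = -14811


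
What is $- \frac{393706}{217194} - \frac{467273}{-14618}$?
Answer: $\frac{47866848827}{1587470946} \approx 30.153$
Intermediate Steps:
$- \frac{393706}{217194} - \frac{467273}{-14618} = \left(-393706\right) \frac{1}{217194} - - \frac{467273}{14618} = - \frac{196853}{108597} + \frac{467273}{14618} = \frac{47866848827}{1587470946}$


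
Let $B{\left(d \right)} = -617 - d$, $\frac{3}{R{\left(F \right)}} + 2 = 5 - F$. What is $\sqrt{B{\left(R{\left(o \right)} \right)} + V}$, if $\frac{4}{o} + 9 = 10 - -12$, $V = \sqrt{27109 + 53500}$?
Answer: $\frac{\sqrt{-757190 + 1225 \sqrt{80609}}}{35} \approx 18.281 i$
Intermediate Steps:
$V = \sqrt{80609} \approx 283.92$
$o = \frac{4}{13}$ ($o = \frac{4}{-9 + \left(10 - -12\right)} = \frac{4}{-9 + \left(10 + 12\right)} = \frac{4}{-9 + 22} = \frac{4}{13} \approx 0.30769$)
$R{\left(F \right)} = \frac{3}{3 - F}$ ($R{\left(F \right)} = \frac{3}{-2 - \left(-5 + F\right)} = \frac{3}{3 - F}$)
$\sqrt{B{\left(R{\left(o \right)} \right)} + V} = \sqrt{\left(-617 - - \frac{3}{-3 + \frac{4}{13}}\right) + \sqrt{80609}} = \sqrt{\left(-617 - - \frac{3}{- \frac{35}{13}}\right) + \sqrt{80609}} = \sqrt{\left(-617 - \left(-3\right) \left(- \frac{13}{35}\right)\right) + \sqrt{80609}} = \sqrt{\left(-617 - \frac{39}{35}\right) + \sqrt{80609}} = \sqrt{- \frac{21634}{35} + \sqrt{80609}}$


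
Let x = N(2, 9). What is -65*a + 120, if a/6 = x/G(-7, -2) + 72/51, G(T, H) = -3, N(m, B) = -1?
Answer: -9530/17 ≈ -560.59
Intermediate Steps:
x = -1
a = 178/17 (a = 6*(-1/(-3) + 72/51) = 6*(-1*(-⅓) + 72*(1/51)) = 6*(⅓ + 24/17) = 6*(89/51) = 178/17 ≈ 10.471)
-65*a + 120 = -65*178/17 + 120 = -11570/17 + 120 = -9530/17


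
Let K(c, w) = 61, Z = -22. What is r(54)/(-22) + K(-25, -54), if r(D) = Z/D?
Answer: 3295/54 ≈ 61.018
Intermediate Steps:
r(D) = -22/D
r(54)/(-22) + K(-25, -54) = -22/54/(-22) + 61 = -22*1/54*(-1/22) + 61 = -11/27*(-1/22) + 61 = 1/54 + 61 = 3295/54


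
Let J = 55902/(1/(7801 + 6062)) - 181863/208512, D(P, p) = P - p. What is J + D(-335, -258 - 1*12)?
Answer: 17954490135441/23168 ≈ 7.7497e+8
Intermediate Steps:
J = 17954491641361/23168 (J = 55902/(1/13863) - 181863*1/208512 = 55902/(1/13863) - 20207/23168 = 55902*13863 - 20207/23168 = 774969426 - 20207/23168 = 17954491641361/23168 ≈ 7.7497e+8)
J + D(-335, -258 - 1*12) = 17954491641361/23168 + (-335 - (-258 - 1*12)) = 17954491641361/23168 + (-335 - (-258 - 12)) = 17954491641361/23168 + (-335 - 1*(-270)) = 17954491641361/23168 + (-335 + 270) = 17954491641361/23168 - 65 = 17954490135441/23168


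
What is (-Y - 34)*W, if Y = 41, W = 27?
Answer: -2025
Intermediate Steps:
(-Y - 34)*W = (-1*41 - 34)*27 = (-41 - 34)*27 = -75*27 = -2025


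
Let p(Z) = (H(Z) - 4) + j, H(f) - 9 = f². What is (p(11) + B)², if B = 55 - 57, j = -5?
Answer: 14161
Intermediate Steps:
H(f) = 9 + f²
p(Z) = Z² (p(Z) = ((9 + Z²) - 4) - 5 = (5 + Z²) - 5 = Z²)
B = -2
(p(11) + B)² = (11² - 2)² = (121 - 2)² = 119² = 14161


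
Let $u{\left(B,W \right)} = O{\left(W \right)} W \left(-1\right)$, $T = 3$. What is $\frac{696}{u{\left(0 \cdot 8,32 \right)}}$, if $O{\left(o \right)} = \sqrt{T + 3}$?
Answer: $- \frac{29 \sqrt{6}}{8} \approx -8.8794$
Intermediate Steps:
$O{\left(o \right)} = \sqrt{6}$ ($O{\left(o \right)} = \sqrt{3 + 3} = \sqrt{6}$)
$u{\left(B,W \right)} = - W \sqrt{6}$ ($u{\left(B,W \right)} = \sqrt{6} W \left(-1\right) = W \sqrt{6} \left(-1\right) = - W \sqrt{6}$)
$\frac{696}{u{\left(0 \cdot 8,32 \right)}} = \frac{696}{\left(-1\right) 32 \sqrt{6}} = \frac{696}{\left(-32\right) \sqrt{6}} = 696 \left(- \frac{\sqrt{6}}{192}\right) = - \frac{29 \sqrt{6}}{8}$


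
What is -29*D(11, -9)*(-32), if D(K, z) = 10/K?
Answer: 9280/11 ≈ 843.64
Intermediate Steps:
-29*D(11, -9)*(-32) = -290/11*(-32) = 9280/11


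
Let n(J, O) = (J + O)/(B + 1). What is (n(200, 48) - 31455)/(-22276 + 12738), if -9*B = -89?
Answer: 1540179/467362 ≈ 3.2955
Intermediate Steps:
B = 89/9 (B = -⅑*(-89) = 89/9 ≈ 9.8889)
n(J, O) = 9*J/98 + 9*O/98 (n(J, O) = (J + O)/(89/9 + 1) = (J + O)/(98/9) = (J + O)*(9/98) = 9*J/98 + 9*O/98)
(n(200, 48) - 31455)/(-22276 + 12738) = (((9/98)*200 + (9/98)*48) - 31455)/(-22276 + 12738) = ((900/49 + 216/49) - 31455)/(-9538) = (1116/49 - 31455)*(-1/9538) = -1540179/49*(-1/9538) = 1540179/467362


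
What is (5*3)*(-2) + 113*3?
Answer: 309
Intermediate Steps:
(5*3)*(-2) + 113*3 = 15*(-2) + 339 = -30 + 339 = 309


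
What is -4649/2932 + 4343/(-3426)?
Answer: -14330575/5022516 ≈ -2.8533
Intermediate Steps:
-4649/2932 + 4343/(-3426) = -4649*1/2932 + 4343*(-1/3426) = -4649/2932 - 4343/3426 = -14330575/5022516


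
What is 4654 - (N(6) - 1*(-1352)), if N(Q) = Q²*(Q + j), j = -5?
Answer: 3266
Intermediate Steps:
N(Q) = Q²*(-5 + Q) (N(Q) = Q²*(Q - 5) = Q²*(-5 + Q))
4654 - (N(6) - 1*(-1352)) = 4654 - (6²*(-5 + 6) - 1*(-1352)) = 4654 - (36*1 + 1352) = 4654 - (36 + 1352) = 4654 - 1*1388 = 4654 - 1388 = 3266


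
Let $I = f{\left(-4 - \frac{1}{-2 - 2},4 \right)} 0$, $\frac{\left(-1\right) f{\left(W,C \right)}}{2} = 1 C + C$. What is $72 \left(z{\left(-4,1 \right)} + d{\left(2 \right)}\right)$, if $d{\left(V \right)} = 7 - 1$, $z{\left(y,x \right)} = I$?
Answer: $432$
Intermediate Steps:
$f{\left(W,C \right)} = - 4 C$ ($f{\left(W,C \right)} = - 2 \left(1 C + C\right) = - 2 \left(C + C\right) = - 2 \cdot 2 C = - 4 C$)
$I = 0$ ($I = \left(-4\right) 4 \cdot 0 = \left(-16\right) 0 = 0$)
$z{\left(y,x \right)} = 0$
$d{\left(V \right)} = 6$ ($d{\left(V \right)} = 7 - 1 = 6$)
$72 \left(z{\left(-4,1 \right)} + d{\left(2 \right)}\right) = 72 \left(0 + 6\right) = 72 \cdot 6 = 432$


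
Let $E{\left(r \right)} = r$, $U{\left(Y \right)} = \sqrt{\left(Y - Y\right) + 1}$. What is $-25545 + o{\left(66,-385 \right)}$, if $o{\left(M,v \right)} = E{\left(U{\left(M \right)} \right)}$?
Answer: $-25544$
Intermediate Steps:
$U{\left(Y \right)} = 1$ ($U{\left(Y \right)} = \sqrt{0 + 1} = \sqrt{1} = 1$)
$o{\left(M,v \right)} = 1$
$-25545 + o{\left(66,-385 \right)} = -25545 + 1 = -25544$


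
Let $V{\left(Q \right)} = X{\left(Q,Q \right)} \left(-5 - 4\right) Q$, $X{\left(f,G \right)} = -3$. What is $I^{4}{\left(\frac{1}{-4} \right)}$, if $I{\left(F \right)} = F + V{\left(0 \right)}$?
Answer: $\frac{1}{256} \approx 0.0039063$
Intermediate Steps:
$V{\left(Q \right)} = 27 Q$ ($V{\left(Q \right)} = - 3 \left(-5 - 4\right) Q = - 3 \left(- 9 Q\right) = 27 Q$)
$I{\left(F \right)} = F$ ($I{\left(F \right)} = F + 27 \cdot 0 = F + 0 = F$)
$I^{4}{\left(\frac{1}{-4} \right)} = \left(\frac{1}{-4}\right)^{4} = \left(- \frac{1}{4}\right)^{4} = \frac{1}{256}$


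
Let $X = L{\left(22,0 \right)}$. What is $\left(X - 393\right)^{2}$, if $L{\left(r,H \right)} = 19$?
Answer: $139876$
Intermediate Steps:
$X = 19$
$\left(X - 393\right)^{2} = \left(19 - 393\right)^{2} = \left(-374\right)^{2} = 139876$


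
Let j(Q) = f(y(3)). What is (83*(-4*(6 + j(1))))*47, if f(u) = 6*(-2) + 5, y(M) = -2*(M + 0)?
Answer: 15604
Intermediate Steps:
y(M) = -2*M
f(u) = -7 (f(u) = -12 + 5 = -7)
j(Q) = -7
(83*(-4*(6 + j(1))))*47 = (83*(-4*(6 - 7)))*47 = (83*(-4*(-1)))*47 = (83*4)*47 = 332*47 = 15604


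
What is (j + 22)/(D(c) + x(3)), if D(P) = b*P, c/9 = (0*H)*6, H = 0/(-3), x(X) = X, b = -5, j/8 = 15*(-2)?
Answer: -218/3 ≈ -72.667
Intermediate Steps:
j = -240 (j = 8*(15*(-2)) = 8*(-30) = -240)
H = 0 (H = 0*(-⅓) = 0)
c = 0 (c = 9*((0*0)*6) = 9*(0*6) = 9*0 = 0)
D(P) = -5*P
(j + 22)/(D(c) + x(3)) = (-240 + 22)/(-5*0 + 3) = -218/(0 + 3) = -218/3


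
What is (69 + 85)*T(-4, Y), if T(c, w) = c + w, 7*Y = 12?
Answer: -352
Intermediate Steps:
Y = 12/7 (Y = (⅐)*12 = 12/7 ≈ 1.7143)
(69 + 85)*T(-4, Y) = (69 + 85)*(-4 + 12/7) = 154*(-16/7) = -352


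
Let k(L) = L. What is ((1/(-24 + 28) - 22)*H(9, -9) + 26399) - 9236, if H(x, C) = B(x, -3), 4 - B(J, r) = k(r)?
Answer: 68043/4 ≈ 17011.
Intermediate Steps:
B(J, r) = 4 - r
H(x, C) = 7 (H(x, C) = 4 - 1*(-3) = 4 + 3 = 7)
((1/(-24 + 28) - 22)*H(9, -9) + 26399) - 9236 = ((1/(-24 + 28) - 22)*7 + 26399) - 9236 = ((1/4 - 22)*7 + 26399) - 9236 = ((¼ - 22)*7 + 26399) - 9236 = (-87/4*7 + 26399) - 9236 = (-609/4 + 26399) - 9236 = 104987/4 - 9236 = 68043/4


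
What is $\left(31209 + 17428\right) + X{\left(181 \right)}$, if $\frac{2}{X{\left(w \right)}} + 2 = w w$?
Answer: $\frac{1593299485}{32759} \approx 48637.0$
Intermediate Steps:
$X{\left(w \right)} = \frac{2}{-2 + w^{2}}$ ($X{\left(w \right)} = \frac{2}{-2 + w w} = \frac{2}{-2 + w^{2}}$)
$\left(31209 + 17428\right) + X{\left(181 \right)} = \left(31209 + 17428\right) + \frac{2}{-2 + 181^{2}} = 48637 + \frac{2}{-2 + 32761} = 48637 + \frac{2}{32759} = \frac{1593299485}{32759}$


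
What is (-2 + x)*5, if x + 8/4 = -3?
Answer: -35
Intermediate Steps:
x = -5 (x = -2 - 3 = -5)
(-2 + x)*5 = (-2 - 5)*5 = -7*5 = -35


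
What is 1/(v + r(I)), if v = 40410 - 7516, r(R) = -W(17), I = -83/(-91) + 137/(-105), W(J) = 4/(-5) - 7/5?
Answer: 5/164481 ≈ 3.0399e-5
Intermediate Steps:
W(J) = -11/5 (W(J) = 4*(-⅕) - 7*⅕ = -⅘ - 7/5 = -11/5)
I = -536/1365 (I = -83*(-1/91) + 137*(-1/105) = 83/91 - 137/105 = -536/1365 ≈ -0.39267)
r(R) = 11/5 (r(R) = -1*(-11/5) = 11/5)
v = 32894
1/(v + r(I)) = 1/(32894 + 11/5) = 1/(164481/5) = 5/164481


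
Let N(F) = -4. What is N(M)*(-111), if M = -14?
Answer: 444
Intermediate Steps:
N(M)*(-111) = -4*(-111) = 444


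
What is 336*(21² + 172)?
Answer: 205968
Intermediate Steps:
336*(21² + 172) = 336*(441 + 172) = 336*613 = 205968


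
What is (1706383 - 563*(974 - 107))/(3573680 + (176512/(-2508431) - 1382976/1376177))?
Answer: 2102747652308108597/6168250318075330440 ≈ 0.34090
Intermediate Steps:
(1706383 - 563*(974 - 107))/(3573680 + (176512/(-2508431) - 1382976/1376177)) = (1706383 - 563*867)/(3573680 + (176512*(-1/2508431) - 1382976*1/1376177)) = (1706383 - 488121)/(3573680 + (-176512/2508431 - 1382976/1376177)) = 1218262/(3573680 - 3712011625280/3452045048287) = 1218262/(12336500636150660880/3452045048287) = 1218262*(3452045048287/12336500636150660880) = 2102747652308108597/6168250318075330440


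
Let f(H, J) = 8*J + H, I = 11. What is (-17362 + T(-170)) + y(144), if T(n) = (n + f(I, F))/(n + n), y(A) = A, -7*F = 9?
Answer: -8195531/476 ≈ -17218.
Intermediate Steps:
F = -9/7 (F = -1/7*9 = -9/7 ≈ -1.2857)
f(H, J) = H + 8*J
T(n) = (5/7 + n)/(2*n) (T(n) = (n + (11 + 8*(-9/7)))/(n + n) = (n + (11 - 72/7))/((2*n)) = (n + 5/7)*(1/(2*n)) = (5/7 + n)*(1/(2*n)) = (5/7 + n)/(2*n))
(-17362 + T(-170)) + y(144) = (-17362 + (1/14)*(5 + 7*(-170))/(-170)) + 144 = (-17362 + (1/14)*(-1/170)*(5 - 1190)) + 144 = (-17362 + (1/14)*(-1/170)*(-1185)) + 144 = (-17362 + 237/476) + 144 = -8264075/476 + 144 = -8195531/476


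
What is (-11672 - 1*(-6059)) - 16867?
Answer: -22480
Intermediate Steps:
(-11672 - 1*(-6059)) - 16867 = (-11672 + 6059) - 16867 = -5613 - 16867 = -22480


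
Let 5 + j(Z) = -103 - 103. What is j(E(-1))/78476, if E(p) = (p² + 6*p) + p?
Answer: -211/78476 ≈ -0.0026887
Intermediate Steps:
E(p) = p² + 7*p
j(Z) = -211 (j(Z) = -5 + (-103 - 103) = -5 - 206 = -211)
j(E(-1))/78476 = -211/78476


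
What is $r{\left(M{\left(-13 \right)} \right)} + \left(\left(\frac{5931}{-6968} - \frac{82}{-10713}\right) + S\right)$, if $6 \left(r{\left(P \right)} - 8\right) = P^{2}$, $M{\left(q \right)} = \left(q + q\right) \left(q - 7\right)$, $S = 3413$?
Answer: $\frac{1206484431879}{24882728} \approx 48487.0$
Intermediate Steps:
$M{\left(q \right)} = 2 q \left(-7 + q\right)$
$r{\left(P \right)} = 8 + \frac{P^{2}}{6}$
$r{\left(M{\left(-13 \right)} \right)} + \left(\left(\frac{5931}{-6968} - \frac{82}{-10713}\right) + S\right) = \left(8 + \frac{\left(2 \left(-13\right) \left(-7 - 13\right)\right)^{2}}{6}\right) + \left(\left(\frac{5931}{-6968} - \frac{82}{-10713}\right) + 3413\right) = \left(8 + \frac{\left(2 \left(-13\right) \left(-20\right)\right)^{2}}{6}\right) + \left(\left(5931 \left(- \frac{1}{6968}\right) - - \frac{82}{10713}\right) + 3413\right) = \left(8 + \frac{520^{2}}{6}\right) + \left(\left(- \frac{5931}{6968} + \frac{82}{10713}\right) + 3413\right) = \left(8 + \frac{1}{6} \cdot 270400\right) + \left(- \frac{62967427}{74648184} + 3413\right) = \left(8 + \frac{135200}{3}\right) + \frac{254711284565}{74648184} = \frac{135224}{3} + \frac{254711284565}{74648184} = \frac{1206484431879}{24882728}$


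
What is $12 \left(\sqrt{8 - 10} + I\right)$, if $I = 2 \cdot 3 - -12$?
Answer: $216 + 12 i \sqrt{2} \approx 216.0 + 16.971 i$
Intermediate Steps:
$I = 18$ ($I = 6 + \left(-19 + 31\right) = 6 + 12 = 18$)
$12 \left(\sqrt{8 - 10} + I\right) = 12 \left(\sqrt{8 - 10} + 18\right) = 12 \left(\sqrt{-2} + 18\right) = 12 \left(i \sqrt{2} + 18\right) = 12 \left(18 + i \sqrt{2}\right) = 216 + 12 i \sqrt{2}$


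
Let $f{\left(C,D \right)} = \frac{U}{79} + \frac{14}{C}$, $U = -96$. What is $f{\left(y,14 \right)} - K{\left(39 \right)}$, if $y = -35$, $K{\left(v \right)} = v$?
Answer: $- \frac{16043}{395} \approx -40.615$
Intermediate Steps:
$f{\left(C,D \right)} = - \frac{96}{79} + \frac{14}{C}$
$f{\left(y,14 \right)} - K{\left(39 \right)} = \left(- \frac{96}{79} + \frac{14}{-35}\right) - 39 = \left(- \frac{96}{79} + 14 \left(- \frac{1}{35}\right)\right) - 39 = \left(- \frac{96}{79} - \frac{2}{5}\right) - 39 = - \frac{638}{395} - 39 = - \frac{16043}{395}$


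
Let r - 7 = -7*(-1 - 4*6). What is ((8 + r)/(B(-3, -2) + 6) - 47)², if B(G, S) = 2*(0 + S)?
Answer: 2304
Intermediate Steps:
B(G, S) = 2*S
r = 182 (r = 7 - 7*(-1 - 4*6) = 7 - 7*(-1 - 24) = 7 - 7*(-25) = 7 + 175 = 182)
((8 + r)/(B(-3, -2) + 6) - 47)² = ((8 + 182)/(2*(-2) + 6) - 47)² = (190/(-4 + 6) - 47)² = (190/2 - 47)² = (190*(½) - 47)² = (95 - 47)² = 48² = 2304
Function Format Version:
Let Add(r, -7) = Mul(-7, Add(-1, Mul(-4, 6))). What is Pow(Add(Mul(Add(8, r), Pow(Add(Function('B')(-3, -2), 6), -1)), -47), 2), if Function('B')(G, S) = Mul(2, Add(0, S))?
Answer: 2304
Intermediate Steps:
Function('B')(G, S) = Mul(2, S)
r = 182 (r = Add(7, Mul(-7, Add(-1, Mul(-4, 6)))) = Add(7, Mul(-7, Add(-1, -24))) = Add(7, Mul(-7, -25)) = Add(7, 175) = 182)
Pow(Add(Mul(Add(8, r), Pow(Add(Function('B')(-3, -2), 6), -1)), -47), 2) = Pow(Add(Mul(Add(8, 182), Pow(Add(Mul(2, -2), 6), -1)), -47), 2) = Pow(Add(Mul(190, Pow(Add(-4, 6), -1)), -47), 2) = Pow(Add(Mul(190, Pow(2, -1)), -47), 2) = Pow(Add(Mul(190, Rational(1, 2)), -47), 2) = Pow(Add(95, -47), 2) = Pow(48, 2) = 2304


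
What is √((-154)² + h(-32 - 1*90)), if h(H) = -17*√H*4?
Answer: 2*√(5929 - 17*I*√122) ≈ 154.02 - 2.4383*I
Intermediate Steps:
h(H) = -68*√H
√((-154)² + h(-32 - 1*90)) = √((-154)² - 68*√(-32 - 1*90)) = √(23716 - 68*√(-32 - 90)) = √(23716 - 68*I*√122)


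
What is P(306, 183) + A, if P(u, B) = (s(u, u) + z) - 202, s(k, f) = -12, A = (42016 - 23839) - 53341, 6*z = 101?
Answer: -212167/6 ≈ -35361.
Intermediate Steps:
z = 101/6 (z = (⅙)*101 = 101/6 ≈ 16.833)
A = -35164 (A = 18177 - 53341 = -35164)
P(u, B) = -1183/6 (P(u, B) = (-12 + 101/6) - 202 = 29/6 - 202 = -1183/6)
P(306, 183) + A = -1183/6 - 35164 = -212167/6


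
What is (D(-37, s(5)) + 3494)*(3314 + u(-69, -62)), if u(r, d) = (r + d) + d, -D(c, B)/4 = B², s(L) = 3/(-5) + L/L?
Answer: 272569414/25 ≈ 1.0903e+7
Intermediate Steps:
s(L) = ⅖ (s(L) = 3*(-⅕) + 1 = -⅗ + 1 = ⅖)
D(c, B) = -4*B²
u(r, d) = r + 2*d (u(r, d) = (d + r) + d = r + 2*d)
(D(-37, s(5)) + 3494)*(3314 + u(-69, -62)) = (-4*(⅖)² + 3494)*(3314 + (-69 + 2*(-62))) = (-4*4/25 + 3494)*(3314 + (-69 - 124)) = (-16/25 + 3494)*(3314 - 193) = (87334/25)*3121 = 272569414/25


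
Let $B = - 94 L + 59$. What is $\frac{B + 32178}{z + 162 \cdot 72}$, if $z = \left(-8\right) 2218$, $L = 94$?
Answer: $- \frac{23401}{6080} \approx -3.8489$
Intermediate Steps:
$B = -8777$ ($B = \left(-94\right) 94 + 59 = -8836 + 59 = -8777$)
$z = -17744$
$\frac{B + 32178}{z + 162 \cdot 72} = \frac{-8777 + 32178}{-17744 + 162 \cdot 72} = \frac{23401}{-17744 + 11664} = \frac{23401}{-6080} = 23401 \left(- \frac{1}{6080}\right) = - \frac{23401}{6080}$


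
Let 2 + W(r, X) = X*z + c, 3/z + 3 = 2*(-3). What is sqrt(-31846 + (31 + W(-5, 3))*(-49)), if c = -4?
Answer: I*sqrt(33022) ≈ 181.72*I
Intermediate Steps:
z = -1/3 (z = 3/(-3 + 2*(-3)) = 3/(-3 - 6) = 3/(-9) = 3*(-1/9) = -1/3 ≈ -0.33333)
W(r, X) = -6 - X/3 (W(r, X) = -2 + (X*(-1/3) - 4) = -2 + (-X/3 - 4) = -2 + (-4 - X/3) = -6 - X/3)
sqrt(-31846 + (31 + W(-5, 3))*(-49)) = sqrt(-31846 + (31 + (-6 - 1/3*3))*(-49)) = sqrt(-31846 + (31 + (-6 - 1))*(-49)) = sqrt(-31846 + (31 - 7)*(-49)) = sqrt(-31846 + 24*(-49)) = sqrt(-31846 - 1176) = sqrt(-33022) = I*sqrt(33022)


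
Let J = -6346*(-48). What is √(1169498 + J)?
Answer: √1474106 ≈ 1214.1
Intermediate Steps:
J = 304608
√(1169498 + J) = √(1169498 + 304608) = √1474106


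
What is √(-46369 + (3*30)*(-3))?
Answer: I*√46639 ≈ 215.96*I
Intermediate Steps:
√(-46369 + (3*30)*(-3)) = √(-46369 + 90*(-3)) = √(-46369 - 270) = √(-46639) = I*√46639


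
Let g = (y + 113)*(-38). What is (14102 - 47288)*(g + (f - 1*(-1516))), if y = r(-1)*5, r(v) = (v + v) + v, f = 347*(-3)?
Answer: 107821314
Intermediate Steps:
f = -1041
r(v) = 3*v (r(v) = 2*v + v = 3*v)
y = -15 (y = (3*(-1))*5 = -3*5 = -15)
g = -3724 (g = (-15 + 113)*(-38) = 98*(-38) = -3724)
(14102 - 47288)*(g + (f - 1*(-1516))) = (14102 - 47288)*(-3724 + (-1041 - 1*(-1516))) = -33186*(-3724 + (-1041 + 1516)) = -33186*(-3724 + 475) = -33186*(-3249) = 107821314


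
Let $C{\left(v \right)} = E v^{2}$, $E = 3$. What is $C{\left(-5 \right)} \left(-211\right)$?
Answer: $-15825$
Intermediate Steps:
$C{\left(v \right)} = 3 v^{2}$
$C{\left(-5 \right)} \left(-211\right) = 3 \left(-5\right)^{2} \left(-211\right) = 3 \cdot 25 \left(-211\right) = 75 \left(-211\right) = -15825$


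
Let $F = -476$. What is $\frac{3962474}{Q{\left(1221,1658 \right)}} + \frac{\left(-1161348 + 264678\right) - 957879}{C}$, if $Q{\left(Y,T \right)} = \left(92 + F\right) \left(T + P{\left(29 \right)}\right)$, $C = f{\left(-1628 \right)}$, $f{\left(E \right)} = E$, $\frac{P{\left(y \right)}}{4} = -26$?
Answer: $\frac{3716977177}{3282048} \approx 1132.5$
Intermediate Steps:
$P{\left(y \right)} = -104$ ($P{\left(y \right)} = 4 \left(-26\right) = -104$)
$C = -1628$
$Q{\left(Y,T \right)} = 39936 - 384 T$ ($Q{\left(Y,T \right)} = \left(92 - 476\right) \left(T - 104\right) = - 384 \left(-104 + T\right) = 39936 - 384 T$)
$\frac{3962474}{Q{\left(1221,1658 \right)}} + \frac{\left(-1161348 + 264678\right) - 957879}{C} = \frac{3962474}{39936 - 636672} + \frac{\left(-1161348 + 264678\right) - 957879}{-1628} = \frac{3962474}{39936 - 636672} + \left(-896670 - 957879\right) \left(- \frac{1}{1628}\right) = \frac{3962474}{-596736} - - \frac{1854549}{1628} = 3962474 \left(- \frac{1}{596736}\right) + \frac{1854549}{1628} = - \frac{1981237}{298368} + \frac{1854549}{1628} = \frac{3716977177}{3282048}$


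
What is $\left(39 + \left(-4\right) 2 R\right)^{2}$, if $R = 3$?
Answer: $225$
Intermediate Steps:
$\left(39 + \left(-4\right) 2 R\right)^{2} = \left(39 + \left(-4\right) 2 \cdot 3\right)^{2} = \left(39 - 24\right)^{2} = 15^{2} = 225$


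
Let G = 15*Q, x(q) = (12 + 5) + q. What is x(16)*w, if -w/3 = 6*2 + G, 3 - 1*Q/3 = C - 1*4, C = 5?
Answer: -10098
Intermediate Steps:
x(q) = 17 + q
Q = 6 (Q = 9 - 3*(5 - 1*4) = 9 - 3*(5 - 4) = 9 - 3*1 = 9 - 3 = 6)
G = 90 (G = 15*6 = 90)
w = -306 (w = -3*(6*2 + 90) = -3*(12 + 90) = -3*102 = -306)
x(16)*w = (17 + 16)*(-306) = 33*(-306) = -10098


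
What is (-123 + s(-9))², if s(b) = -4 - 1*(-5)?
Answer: 14884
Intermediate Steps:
s(b) = 1 (s(b) = -4 + 5 = 1)
(-123 + s(-9))² = (-123 + 1)² = (-122)² = 14884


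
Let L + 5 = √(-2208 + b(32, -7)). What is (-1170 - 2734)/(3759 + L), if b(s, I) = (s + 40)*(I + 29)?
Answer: -3663904/3523285 + 3904*I*√39/3523285 ≈ -1.0399 + 0.0069198*I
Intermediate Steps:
b(s, I) = (29 + I)*(40 + s) (b(s, I) = (40 + s)*(29 + I) = (29 + I)*(40 + s))
L = -5 + 4*I*√39 (L = -5 + √(-2208 + (1160 + 29*32 + 40*(-7) - 7*32)) = -5 + √(-2208 + (1160 + 928 - 280 - 224)) = -5 + √(-2208 + 1584) = -5 + √(-624) = -5 + 4*I*√39 ≈ -5.0 + 24.98*I)
(-1170 - 2734)/(3759 + L) = (-1170 - 2734)/(3759 + (-5 + 4*I*√39)) = -3904/(3754 + 4*I*√39)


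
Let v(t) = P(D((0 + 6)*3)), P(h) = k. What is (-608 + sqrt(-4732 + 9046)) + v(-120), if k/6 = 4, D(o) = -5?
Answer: -584 + sqrt(4314) ≈ -518.32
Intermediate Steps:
k = 24 (k = 6*4 = 24)
P(h) = 24
v(t) = 24
(-608 + sqrt(-4732 + 9046)) + v(-120) = (-608 + sqrt(-4732 + 9046)) + 24 = (-608 + sqrt(4314)) + 24 = -584 + sqrt(4314)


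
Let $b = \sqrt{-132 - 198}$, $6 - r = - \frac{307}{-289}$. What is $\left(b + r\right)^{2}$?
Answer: $- \frac{25525601}{83521} + \frac{2854 i \sqrt{330}}{289} \approx -305.62 + 179.4 i$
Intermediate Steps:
$r = \frac{1427}{289}$ ($r = 6 - - \frac{307}{-289} = 6 - \left(-307\right) \left(- \frac{1}{289}\right) = 6 - \frac{307}{289} = \frac{1427}{289} \approx 4.9377$)
$b = i \sqrt{330}$ ($b = \sqrt{-330} = i \sqrt{330} \approx 18.166 i$)
$\left(b + r\right)^{2} = \left(i \sqrt{330} + \frac{1427}{289}\right)^{2} = \left(\frac{1427}{289} + i \sqrt{330}\right)^{2}$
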